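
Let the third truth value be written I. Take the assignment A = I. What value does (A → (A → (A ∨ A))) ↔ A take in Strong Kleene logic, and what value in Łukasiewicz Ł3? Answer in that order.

In Strong Kleene logic: A ∨ A = I ∨ I = I
A → (A ∨ A) = I → I = I  [¬I ∨ I]
A → (A → (A ∨ A)) = I → I = I
(A → (A → (A ∨ A))) ↔ A = I ↔ I = I
In Łukasiewicz Ł3: A ∨ A = I ∨ I = I
A → (A ∨ A) = I → I = true  [min(1, 1−½+½)]
A → (A → (A ∨ A)) = I → true = true
(A → (A → (A ∨ A))) ↔ A = true ↔ I = I

I; I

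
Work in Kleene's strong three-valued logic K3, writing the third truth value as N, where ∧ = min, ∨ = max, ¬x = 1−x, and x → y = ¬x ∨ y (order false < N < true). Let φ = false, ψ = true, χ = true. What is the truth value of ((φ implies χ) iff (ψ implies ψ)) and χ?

φ implies χ = false implies true = true
ψ implies ψ = true implies true = true
(φ implies χ) iff (ψ implies ψ) = true iff true = true
((φ implies χ) iff (ψ implies ψ)) and χ = true and true = true

true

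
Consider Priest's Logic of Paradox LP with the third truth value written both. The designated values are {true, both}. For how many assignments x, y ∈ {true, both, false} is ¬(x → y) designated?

4

Designated under: (x=true, y=both); (x=true, y=false); (x=both, y=both); (x=both, y=false).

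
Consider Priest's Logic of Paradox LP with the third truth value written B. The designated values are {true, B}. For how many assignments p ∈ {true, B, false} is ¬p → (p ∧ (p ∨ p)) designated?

2

p=true: true ✓
p=B: B ✓
p=false: false ·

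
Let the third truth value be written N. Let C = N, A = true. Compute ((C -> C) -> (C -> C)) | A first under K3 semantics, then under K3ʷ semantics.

In K3: C -> C = N -> N = N  [~N | N]
C -> C = N -> N = N
(C -> C) -> (C -> C) = N -> N = N
((C -> C) -> (C -> C)) | A = N | true = true
In K3ʷ: C -> C = N -> N = N
C -> C = N -> N = N
(C -> C) -> (C -> C) = N -> N = N
((C -> C) -> (C -> C)) | A = N | true = N
They differ because K3 and K3ʷ treat N differently under the binary connectives.

true; N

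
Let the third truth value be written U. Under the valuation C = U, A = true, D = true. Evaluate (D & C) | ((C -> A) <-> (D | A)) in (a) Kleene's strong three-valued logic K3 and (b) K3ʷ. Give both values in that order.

In Kleene's strong three-valued logic K3: D & C = true & U = U
C -> A = U -> true = true  [~U | true]
D | A = true | true = true
(C -> A) <-> (D | A) = true <-> true = true
(D & C) | ((C -> A) <-> (D | A)) = U | true = true
In K3ʷ: D & C = true & U = U
C -> A = U -> true = U  [any arg is the third value ⇒ result is the third value]
D | A = true | true = true
(C -> A) <-> (D | A) = U <-> true = U
(D & C) | ((C -> A) <-> (D | A)) = U | U = U
They differ because Kleene's strong three-valued logic K3 and K3ʷ treat U differently under the binary connectives.

true; U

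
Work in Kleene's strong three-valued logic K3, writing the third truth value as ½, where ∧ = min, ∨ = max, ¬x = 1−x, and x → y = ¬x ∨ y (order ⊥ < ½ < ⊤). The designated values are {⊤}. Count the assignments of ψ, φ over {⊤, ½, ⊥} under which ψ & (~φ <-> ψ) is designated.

1

Designated under: (ψ=⊤, φ=⊥).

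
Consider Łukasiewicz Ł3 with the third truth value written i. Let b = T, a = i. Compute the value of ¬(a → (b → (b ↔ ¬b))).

¬b = ¬T = F
b ↔ ¬b = T ↔ F = F
b → (b ↔ ¬b) = T → F = F
a → (b → (b ↔ ¬b)) = i → F = i  [min(1, 1−½+0)]
¬(a → (b → (b ↔ ¬b))) = ¬i = i

i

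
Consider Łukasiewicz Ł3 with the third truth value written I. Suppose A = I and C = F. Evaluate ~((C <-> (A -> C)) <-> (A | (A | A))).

F

A -> C = I -> F = I  [min(1, 1−½+0)]
C <-> (A -> C) = F <-> I = I
A | A = I | I = I
A | (A | A) = I | I = I
(C <-> (A -> C)) <-> (A | (A | A)) = I <-> I = T
~((C <-> (A -> C)) <-> (A | (A | A))) = ~T = F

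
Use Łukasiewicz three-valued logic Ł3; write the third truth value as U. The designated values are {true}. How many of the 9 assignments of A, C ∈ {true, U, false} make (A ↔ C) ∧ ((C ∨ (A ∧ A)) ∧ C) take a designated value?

1

Designated under: (A=true, C=true).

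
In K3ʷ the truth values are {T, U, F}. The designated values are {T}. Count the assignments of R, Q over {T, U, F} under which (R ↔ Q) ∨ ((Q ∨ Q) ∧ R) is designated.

2

Designated under: (R=T, Q=T); (R=F, Q=F).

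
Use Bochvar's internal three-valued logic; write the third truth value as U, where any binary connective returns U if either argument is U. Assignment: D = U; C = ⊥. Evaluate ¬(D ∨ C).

D ∨ C = U ∨ ⊥ = U
¬(D ∨ C) = ¬U = U

U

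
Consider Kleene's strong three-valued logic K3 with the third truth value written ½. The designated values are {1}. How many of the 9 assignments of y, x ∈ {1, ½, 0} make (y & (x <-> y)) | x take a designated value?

3

Designated under: (y=1, x=1); (y=½, x=1); (y=0, x=1).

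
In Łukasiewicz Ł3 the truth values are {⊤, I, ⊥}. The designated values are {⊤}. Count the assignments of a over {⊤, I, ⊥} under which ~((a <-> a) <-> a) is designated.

1

a=⊤: ⊥ ·
a=I: I ·
a=⊥: ⊤ ✓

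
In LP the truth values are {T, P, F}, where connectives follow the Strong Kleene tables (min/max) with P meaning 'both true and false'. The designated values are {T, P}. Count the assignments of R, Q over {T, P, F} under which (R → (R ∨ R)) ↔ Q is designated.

Of the 9 assignments, 7 give a value in {T, P}.

7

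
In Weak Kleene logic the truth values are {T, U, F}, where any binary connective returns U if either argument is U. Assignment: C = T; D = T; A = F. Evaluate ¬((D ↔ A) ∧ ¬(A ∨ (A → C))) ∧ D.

T

D ↔ A = T ↔ F = F
A → C = F → T = T
A ∨ (A → C) = F ∨ T = T
¬(A ∨ (A → C)) = ¬T = F
(D ↔ A) ∧ ¬(A ∨ (A → C)) = F ∧ F = F
¬((D ↔ A) ∧ ¬(A ∨ (A → C))) = ¬F = T
¬((D ↔ A) ∧ ¬(A ∨ (A → C))) ∧ D = T ∧ T = T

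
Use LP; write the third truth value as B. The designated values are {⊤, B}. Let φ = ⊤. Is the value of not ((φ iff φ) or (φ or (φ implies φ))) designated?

φ iff φ = ⊤ iff ⊤ = ⊤
φ implies φ = ⊤ implies ⊤ = ⊤
φ or (φ implies φ) = ⊤ or ⊤ = ⊤
(φ iff φ) or (φ or (φ implies φ)) = ⊤ or ⊤ = ⊤
not ((φ iff φ) or (φ or (φ implies φ))) = not ⊤ = ⊥
⊥ ∉ {⊤, B}.

No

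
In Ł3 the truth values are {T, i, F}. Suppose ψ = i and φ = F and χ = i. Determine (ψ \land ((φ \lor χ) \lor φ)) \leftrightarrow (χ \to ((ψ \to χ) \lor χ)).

φ \lor χ = F \lor i = i
(φ \lor χ) \lor φ = i \lor F = i
ψ \land ((φ \lor χ) \lor φ) = i \land i = i
ψ \to χ = i \to i = T  [min(1, 1−½+½)]
(ψ \to χ) \lor χ = T \lor i = T
χ \to ((ψ \to χ) \lor χ) = i \to T = T
(ψ \land ((φ \lor χ) \lor φ)) \leftrightarrow (χ \to ((ψ \to χ) \lor χ)) = i \leftrightarrow T = i

i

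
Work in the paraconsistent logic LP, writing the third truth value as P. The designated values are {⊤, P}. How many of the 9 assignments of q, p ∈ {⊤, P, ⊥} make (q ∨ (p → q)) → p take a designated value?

Of the 9 assignments, 6 give a value in {⊤, P}.

6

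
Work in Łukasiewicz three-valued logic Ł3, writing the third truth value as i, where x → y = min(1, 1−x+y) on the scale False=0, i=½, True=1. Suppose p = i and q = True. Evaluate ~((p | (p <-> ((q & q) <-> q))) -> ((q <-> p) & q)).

q & q = True & True = True
(q & q) <-> q = True <-> True = True
p <-> ((q & q) <-> q) = i <-> True = i  [1 − |½−1|]
p | (p <-> ((q & q) <-> q)) = i | i = i
q <-> p = True <-> i = i
(q <-> p) & q = i & True = i
(p | (p <-> ((q & q) <-> q))) -> ((q <-> p) & q) = i -> i = True
~((p | (p <-> ((q & q) <-> q))) -> ((q <-> p) & q)) = ~True = False

False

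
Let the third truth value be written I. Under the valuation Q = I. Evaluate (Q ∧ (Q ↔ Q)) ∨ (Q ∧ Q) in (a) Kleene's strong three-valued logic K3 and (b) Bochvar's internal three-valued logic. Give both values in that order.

In Kleene's strong three-valued logic K3: Q ↔ Q = I ↔ I = I
Q ∧ (Q ↔ Q) = I ∧ I = I
Q ∧ Q = I ∧ I = I
(Q ∧ (Q ↔ Q)) ∨ (Q ∧ Q) = I ∨ I = I
In Bochvar's internal three-valued logic: Q ↔ Q = I ↔ I = I
Q ∧ (Q ↔ Q) = I ∧ I = I
Q ∧ Q = I ∧ I = I
(Q ∧ (Q ↔ Q)) ∨ (Q ∧ Q) = I ∨ I = I

I; I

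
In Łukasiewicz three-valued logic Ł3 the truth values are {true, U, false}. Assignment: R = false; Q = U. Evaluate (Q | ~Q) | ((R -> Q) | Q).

~Q = ~U = U
Q | ~Q = U | U = U
R -> Q = false -> U = true  [min(1, 1−0+½)]
(R -> Q) | Q = true | U = true
(Q | ~Q) | ((R -> Q) | Q) = U | true = true

true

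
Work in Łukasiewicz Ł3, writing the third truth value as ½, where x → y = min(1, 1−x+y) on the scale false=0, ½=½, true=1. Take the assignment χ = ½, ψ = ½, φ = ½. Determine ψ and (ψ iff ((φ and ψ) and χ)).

½

φ and ψ = ½ and ½ = ½
(φ and ψ) and χ = ½ and ½ = ½
ψ iff ((φ and ψ) and χ) = ½ iff ½ = true  [1 − |½−½|]
ψ and (ψ iff ((φ and ψ) and χ)) = ½ and true = ½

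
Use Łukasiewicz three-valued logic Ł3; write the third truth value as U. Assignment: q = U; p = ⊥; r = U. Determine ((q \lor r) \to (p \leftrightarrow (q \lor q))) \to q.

q \lor r = U \lor U = U
q \lor q = U \lor U = U
p \leftrightarrow (q \lor q) = ⊥ \leftrightarrow U = U  [1 − |0−½|]
(q \lor r) \to (p \leftrightarrow (q \lor q)) = U \to U = ⊤
((q \lor r) \to (p \leftrightarrow (q \lor q))) \to q = ⊤ \to U = U

U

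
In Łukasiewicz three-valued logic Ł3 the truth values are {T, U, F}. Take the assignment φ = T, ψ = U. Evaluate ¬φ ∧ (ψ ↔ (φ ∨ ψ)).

¬φ = ¬T = F
φ ∨ ψ = T ∨ U = T
ψ ↔ (φ ∨ ψ) = U ↔ T = U  [1 − |½−1|]
¬φ ∧ (ψ ↔ (φ ∨ ψ)) = F ∧ U = F

F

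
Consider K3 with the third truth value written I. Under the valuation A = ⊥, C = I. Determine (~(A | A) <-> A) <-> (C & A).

⊤

A | A = ⊥ | ⊥ = ⊥
~(A | A) = ~⊥ = ⊤
~(A | A) <-> A = ⊤ <-> ⊥ = ⊥
C & A = I & ⊥ = ⊥
(~(A | A) <-> A) <-> (C & A) = ⊥ <-> ⊥ = ⊤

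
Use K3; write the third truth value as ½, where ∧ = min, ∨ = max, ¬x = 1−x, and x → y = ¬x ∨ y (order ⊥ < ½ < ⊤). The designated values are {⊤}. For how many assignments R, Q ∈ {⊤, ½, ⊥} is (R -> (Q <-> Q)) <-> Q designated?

Designated under: (R=⊤, Q=⊤); (R=½, Q=⊤); (R=⊥, Q=⊤).

3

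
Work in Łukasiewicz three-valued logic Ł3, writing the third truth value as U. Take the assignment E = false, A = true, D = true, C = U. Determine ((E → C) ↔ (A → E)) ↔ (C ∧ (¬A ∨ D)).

U

E → C = false → U = true
A → E = true → false = false
(E → C) ↔ (A → E) = true ↔ false = false
¬A = ¬true = false
¬A ∨ D = false ∨ true = true
C ∧ (¬A ∨ D) = U ∧ true = U
((E → C) ↔ (A → E)) ↔ (C ∧ (¬A ∨ D)) = false ↔ U = U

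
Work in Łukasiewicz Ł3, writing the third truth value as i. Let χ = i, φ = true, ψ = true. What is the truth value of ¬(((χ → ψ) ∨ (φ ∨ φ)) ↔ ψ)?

false

χ → ψ = i → true = true  [min(1, 1−½+1)]
φ ∨ φ = true ∨ true = true
(χ → ψ) ∨ (φ ∨ φ) = true ∨ true = true
((χ → ψ) ∨ (φ ∨ φ)) ↔ ψ = true ↔ true = true
¬(((χ → ψ) ∨ (φ ∨ φ)) ↔ ψ) = ¬true = false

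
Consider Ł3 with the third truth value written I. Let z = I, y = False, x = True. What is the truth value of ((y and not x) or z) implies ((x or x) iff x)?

not x = not True = False
y and not x = False and False = False
(y and not x) or z = False or I = I
x or x = True or True = True
(x or x) iff x = True iff True = True
((y and not x) or z) implies ((x or x) iff x) = I implies True = True

True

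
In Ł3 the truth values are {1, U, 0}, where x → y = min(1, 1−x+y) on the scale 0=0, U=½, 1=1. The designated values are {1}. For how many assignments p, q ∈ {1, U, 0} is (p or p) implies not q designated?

Of the 9 assignments, 6 give a value in {1}.

6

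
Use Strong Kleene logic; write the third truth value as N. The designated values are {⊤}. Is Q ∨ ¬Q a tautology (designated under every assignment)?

Countermodel: Q=N gives N, which is not designated.

No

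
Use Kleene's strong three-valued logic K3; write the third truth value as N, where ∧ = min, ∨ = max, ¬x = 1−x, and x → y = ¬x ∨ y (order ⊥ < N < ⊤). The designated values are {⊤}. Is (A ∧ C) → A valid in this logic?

Countermodel: A=N, C=⊤ gives N, which is not designated.

No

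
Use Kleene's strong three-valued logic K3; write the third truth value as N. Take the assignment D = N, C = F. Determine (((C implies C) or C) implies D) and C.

C implies C = F implies F = T
(C implies C) or C = T or F = T
((C implies C) or C) implies D = T implies N = N
(((C implies C) or C) implies D) and C = N and F = F

F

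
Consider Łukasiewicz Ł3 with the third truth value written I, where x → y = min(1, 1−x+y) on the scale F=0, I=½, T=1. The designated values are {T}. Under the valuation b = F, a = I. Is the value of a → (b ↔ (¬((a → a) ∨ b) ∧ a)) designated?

Yes

a → a = I → I = T  [min(1, 1−½+½)]
(a → a) ∨ b = T ∨ F = T
¬((a → a) ∨ b) = ¬T = F
¬((a → a) ∨ b) ∧ a = F ∧ I = F
b ↔ (¬((a → a) ∨ b) ∧ a) = F ↔ F = T
a → (b ↔ (¬((a → a) ∨ b) ∧ a)) = I → T = T
T ∈ {T}.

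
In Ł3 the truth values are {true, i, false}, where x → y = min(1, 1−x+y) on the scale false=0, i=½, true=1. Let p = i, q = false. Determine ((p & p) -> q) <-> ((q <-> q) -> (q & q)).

i

p & p = i & i = i
(p & p) -> q = i -> false = i  [min(1, 1−½+0)]
q <-> q = false <-> false = true
q & q = false & false = false
(q <-> q) -> (q & q) = true -> false = false
((p & p) -> q) <-> ((q <-> q) -> (q & q)) = i <-> false = i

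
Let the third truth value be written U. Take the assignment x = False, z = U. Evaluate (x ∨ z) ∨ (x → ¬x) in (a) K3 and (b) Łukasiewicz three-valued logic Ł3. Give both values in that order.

In K3: x ∨ z = False ∨ U = U
¬x = ¬False = True
x → ¬x = False → True = True
(x ∨ z) ∨ (x → ¬x) = U ∨ True = True
In Łukasiewicz three-valued logic Ł3: x ∨ z = False ∨ U = U
¬x = ¬False = True
x → ¬x = False → True = True
(x ∨ z) ∨ (x → ¬x) = U ∨ True = True

True; True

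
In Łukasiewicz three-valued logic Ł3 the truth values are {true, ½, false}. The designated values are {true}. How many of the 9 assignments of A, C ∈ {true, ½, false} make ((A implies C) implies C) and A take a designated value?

Designated under: (A=true, C=true); (A=true, C=½); (A=true, C=false).

3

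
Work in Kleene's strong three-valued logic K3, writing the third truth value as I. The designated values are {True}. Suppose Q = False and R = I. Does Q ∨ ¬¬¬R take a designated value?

No

¬R = ¬I = I
¬¬R = ¬I = I
¬¬¬R = ¬I = I
Q ∨ ¬¬¬R = False ∨ I = I
I ∉ {True}.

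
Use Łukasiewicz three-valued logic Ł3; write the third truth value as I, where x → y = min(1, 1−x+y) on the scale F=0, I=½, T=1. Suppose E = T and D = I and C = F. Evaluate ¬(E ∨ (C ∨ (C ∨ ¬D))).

¬D = ¬I = I
C ∨ ¬D = F ∨ I = I
C ∨ (C ∨ ¬D) = F ∨ I = I
E ∨ (C ∨ (C ∨ ¬D)) = T ∨ I = T
¬(E ∨ (C ∨ (C ∨ ¬D))) = ¬T = F

F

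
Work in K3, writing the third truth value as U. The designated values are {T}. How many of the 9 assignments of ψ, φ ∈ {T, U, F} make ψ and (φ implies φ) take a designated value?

2

Designated under: (ψ=T, φ=T); (ψ=T, φ=F).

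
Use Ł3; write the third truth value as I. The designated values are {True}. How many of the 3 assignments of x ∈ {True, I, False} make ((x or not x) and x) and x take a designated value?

1

x=True: True ✓
x=I: I ·
x=False: False ·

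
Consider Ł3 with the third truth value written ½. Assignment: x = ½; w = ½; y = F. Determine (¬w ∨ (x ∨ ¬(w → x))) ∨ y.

¬w = ¬½ = ½
w → x = ½ → ½ = T  [min(1, 1−½+½)]
¬(w → x) = ¬T = F
x ∨ ¬(w → x) = ½ ∨ F = ½
¬w ∨ (x ∨ ¬(w → x)) = ½ ∨ ½ = ½
(¬w ∨ (x ∨ ¬(w → x))) ∨ y = ½ ∨ F = ½

½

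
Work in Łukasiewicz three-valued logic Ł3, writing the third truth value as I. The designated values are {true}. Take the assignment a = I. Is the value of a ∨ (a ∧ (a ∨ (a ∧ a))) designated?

No

a ∧ a = I ∧ I = I
a ∨ (a ∧ a) = I ∨ I = I
a ∧ (a ∨ (a ∧ a)) = I ∧ I = I
a ∨ (a ∧ (a ∨ (a ∧ a))) = I ∨ I = I
I ∉ {true}.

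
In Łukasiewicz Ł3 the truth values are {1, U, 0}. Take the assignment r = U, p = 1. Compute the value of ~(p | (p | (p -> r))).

p -> r = 1 -> U = U
p | (p -> r) = 1 | U = 1
p | (p | (p -> r)) = 1 | 1 = 1
~(p | (p | (p -> r))) = ~1 = 0

0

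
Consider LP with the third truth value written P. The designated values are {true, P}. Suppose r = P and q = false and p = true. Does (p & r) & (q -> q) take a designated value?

p & r = true & P = P
q -> q = false -> false = true
(p & r) & (q -> q) = P & true = P
P ∈ {true, P}.

Yes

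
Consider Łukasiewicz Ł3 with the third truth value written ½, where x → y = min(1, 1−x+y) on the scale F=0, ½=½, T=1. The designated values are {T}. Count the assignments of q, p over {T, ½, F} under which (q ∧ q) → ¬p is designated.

6

Of the 9 assignments, 6 give a value in {T}.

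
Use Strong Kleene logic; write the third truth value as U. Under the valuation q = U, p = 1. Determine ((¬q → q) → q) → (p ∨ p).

1

¬q = ¬U = U
¬q → q = U → U = U
(¬q → q) → q = U → U = U
p ∨ p = 1 ∨ 1 = 1
((¬q → q) → q) → (p ∨ p) = U → 1 = 1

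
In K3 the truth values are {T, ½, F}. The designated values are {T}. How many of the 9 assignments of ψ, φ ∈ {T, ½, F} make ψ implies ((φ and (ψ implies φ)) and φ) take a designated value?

Of the 9 assignments, 5 give a value in {T}.

5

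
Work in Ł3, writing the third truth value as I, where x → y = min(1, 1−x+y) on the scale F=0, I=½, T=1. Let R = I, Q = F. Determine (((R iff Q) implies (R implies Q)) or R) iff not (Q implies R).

F

R iff Q = I iff F = I
R implies Q = I implies F = I
(R iff Q) implies (R implies Q) = I implies I = T
((R iff Q) implies (R implies Q)) or R = T or I = T
Q implies R = F implies I = T
not (Q implies R) = not T = F
(((R iff Q) implies (R implies Q)) or R) iff not (Q implies R) = T iff F = F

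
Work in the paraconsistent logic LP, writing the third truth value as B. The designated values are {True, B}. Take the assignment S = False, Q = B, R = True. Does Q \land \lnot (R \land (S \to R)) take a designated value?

No

S \to R = False \to True = True
R \land (S \to R) = True \land True = True
\lnot (R \land (S \to R)) = \lnot True = False
Q \land \lnot (R \land (S \to R)) = B \land False = False
False ∉ {True, B}.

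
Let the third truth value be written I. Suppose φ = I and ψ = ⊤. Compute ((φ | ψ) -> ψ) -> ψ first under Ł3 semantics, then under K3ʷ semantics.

In Ł3: φ | ψ = I | ⊤ = ⊤
(φ | ψ) -> ψ = ⊤ -> ⊤ = ⊤
((φ | ψ) -> ψ) -> ψ = ⊤ -> ⊤ = ⊤
In K3ʷ: φ | ψ = I | ⊤ = I
(φ | ψ) -> ψ = I -> ⊤ = I
((φ | ψ) -> ψ) -> ψ = I -> ⊤ = I
They differ because Ł3 and K3ʷ treat I differently under the binary connectives.

⊤; I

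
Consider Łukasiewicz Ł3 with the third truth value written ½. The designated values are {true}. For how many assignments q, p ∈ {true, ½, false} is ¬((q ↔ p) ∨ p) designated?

Designated under: (q=true, p=false).

1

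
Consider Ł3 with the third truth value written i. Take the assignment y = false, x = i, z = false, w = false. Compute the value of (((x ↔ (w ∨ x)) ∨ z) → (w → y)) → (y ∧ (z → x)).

w ∨ x = false ∨ i = i
x ↔ (w ∨ x) = i ↔ i = true  [1 − |½−½|]
(x ↔ (w ∨ x)) ∨ z = true ∨ false = true
w → y = false → false = true
((x ↔ (w ∨ x)) ∨ z) → (w → y) = true → true = true
z → x = false → i = true
y ∧ (z → x) = false ∧ true = false
(((x ↔ (w ∨ x)) ∨ z) → (w → y)) → (y ∧ (z → x)) = true → false = false

false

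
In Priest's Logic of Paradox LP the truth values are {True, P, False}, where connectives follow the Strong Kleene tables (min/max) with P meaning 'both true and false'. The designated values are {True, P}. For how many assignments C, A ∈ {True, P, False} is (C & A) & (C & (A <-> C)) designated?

4

Designated under: (C=True, A=True); (C=True, A=P); (C=P, A=True); (C=P, A=P).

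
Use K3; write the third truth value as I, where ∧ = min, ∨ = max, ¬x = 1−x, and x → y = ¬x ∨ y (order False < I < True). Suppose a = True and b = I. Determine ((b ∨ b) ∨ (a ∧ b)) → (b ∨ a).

True

b ∨ b = I ∨ I = I
a ∧ b = True ∧ I = I
(b ∨ b) ∨ (a ∧ b) = I ∨ I = I
b ∨ a = I ∨ True = True
((b ∨ b) ∨ (a ∧ b)) → (b ∨ a) = I → True = True  [¬I ∨ True]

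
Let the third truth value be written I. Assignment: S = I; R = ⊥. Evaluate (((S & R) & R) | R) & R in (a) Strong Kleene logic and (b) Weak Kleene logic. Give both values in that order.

⊥; I

In Strong Kleene logic: S & R = I & ⊥ = ⊥
(S & R) & R = ⊥ & ⊥ = ⊥
((S & R) & R) | R = ⊥ | ⊥ = ⊥
(((S & R) & R) | R) & R = ⊥ & ⊥ = ⊥
In Weak Kleene logic: S & R = I & ⊥ = I
(S & R) & R = I & ⊥ = I
((S & R) & R) | R = I | ⊥ = I
(((S & R) & R) | R) & R = I & ⊥ = I
They differ because Strong Kleene logic and Weak Kleene logic treat I differently under the binary connectives.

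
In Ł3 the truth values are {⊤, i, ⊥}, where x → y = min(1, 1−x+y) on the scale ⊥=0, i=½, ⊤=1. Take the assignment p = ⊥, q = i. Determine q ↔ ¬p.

i

¬p = ¬⊥ = ⊤
q ↔ ¬p = i ↔ ⊤ = i  [1 − |½−1|]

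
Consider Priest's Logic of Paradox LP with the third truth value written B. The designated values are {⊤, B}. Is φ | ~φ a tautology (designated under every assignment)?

Yes

Every assignment of φ over {⊤, B, ⊥} gives a value in {⊤, B}.
In particular, with φ=B: φ | ~φ = B.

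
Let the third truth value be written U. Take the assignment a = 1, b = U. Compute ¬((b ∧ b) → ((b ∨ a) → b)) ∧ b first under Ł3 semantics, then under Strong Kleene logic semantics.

0; U

In Ł3: b ∧ b = U ∧ U = U
b ∨ a = U ∨ 1 = 1
(b ∨ a) → b = 1 → U = U
(b ∧ b) → ((b ∨ a) → b) = U → U = 1
¬((b ∧ b) → ((b ∨ a) → b)) = ¬1 = 0
¬((b ∧ b) → ((b ∨ a) → b)) ∧ b = 0 ∧ U = 0
In Strong Kleene logic: b ∧ b = U ∧ U = U
b ∨ a = U ∨ 1 = 1
(b ∨ a) → b = 1 → U = U
(b ∧ b) → ((b ∨ a) → b) = U → U = U
¬((b ∧ b) → ((b ∨ a) → b)) = ¬U = U
¬((b ∧ b) → ((b ∨ a) → b)) ∧ b = U ∧ U = U
They differ because Ł3 and Strong Kleene logic treat U differently under implication.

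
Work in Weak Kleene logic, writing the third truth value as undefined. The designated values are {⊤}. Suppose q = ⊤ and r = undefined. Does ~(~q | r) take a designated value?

~q = ~⊤ = ⊥
~q | r = ⊥ | undefined = undefined
~(~q | r) = ~undefined = undefined
undefined ∉ {⊤}.

No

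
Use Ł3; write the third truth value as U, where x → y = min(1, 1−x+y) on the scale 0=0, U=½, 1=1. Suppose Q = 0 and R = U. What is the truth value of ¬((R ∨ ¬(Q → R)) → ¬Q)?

0

Q → R = 0 → U = 1  [min(1, 1−0+½)]
¬(Q → R) = ¬1 = 0
R ∨ ¬(Q → R) = U ∨ 0 = U
¬Q = ¬0 = 1
(R ∨ ¬(Q → R)) → ¬Q = U → 1 = 1
¬((R ∨ ¬(Q → R)) → ¬Q) = ¬1 = 0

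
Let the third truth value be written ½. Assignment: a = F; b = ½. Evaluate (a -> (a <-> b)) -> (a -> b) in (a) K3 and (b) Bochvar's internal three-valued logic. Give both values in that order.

T; ½

In K3: a <-> b = F <-> ½ = ½
a -> (a <-> b) = F -> ½ = T
a -> b = F -> ½ = T
(a -> (a <-> b)) -> (a -> b) = T -> T = T
In Bochvar's internal three-valued logic: a <-> b = F <-> ½ = ½
a -> (a <-> b) = F -> ½ = ½  [any arg is the third value ⇒ result is the third value]
a -> b = F -> ½ = ½
(a -> (a <-> b)) -> (a -> b) = ½ -> ½ = ½
They differ because K3 and Bochvar's internal three-valued logic treat ½ differently under the binary connectives.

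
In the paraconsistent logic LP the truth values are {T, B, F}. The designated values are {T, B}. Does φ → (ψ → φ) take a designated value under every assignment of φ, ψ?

Yes

Every assignment of φ, ψ over {T, B, F} gives a value in {T, B}.
In particular, with φ=B, ψ=B: φ → (ψ → φ) = B.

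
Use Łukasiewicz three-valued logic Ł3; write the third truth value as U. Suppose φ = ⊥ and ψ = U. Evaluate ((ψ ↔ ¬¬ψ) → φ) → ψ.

¬ψ = ¬U = U
¬¬ψ = ¬U = U
ψ ↔ ¬¬ψ = U ↔ U = ⊤
(ψ ↔ ¬¬ψ) → φ = ⊤ → ⊥ = ⊥
((ψ ↔ ¬¬ψ) → φ) → ψ = ⊥ → U = ⊤

⊤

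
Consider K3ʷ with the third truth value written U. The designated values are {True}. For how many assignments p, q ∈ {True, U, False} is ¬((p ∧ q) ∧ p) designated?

3

Designated under: (p=True, q=False); (p=False, q=True); (p=False, q=False).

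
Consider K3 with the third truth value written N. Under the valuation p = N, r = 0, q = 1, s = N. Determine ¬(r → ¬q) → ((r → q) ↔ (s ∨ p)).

¬q = ¬1 = 0
r → ¬q = 0 → 0 = 1
¬(r → ¬q) = ¬1 = 0
r → q = 0 → 1 = 1
s ∨ p = N ∨ N = N
(r → q) ↔ (s ∨ p) = 1 ↔ N = N
¬(r → ¬q) → ((r → q) ↔ (s ∨ p)) = 0 → N = 1  [¬0 ∨ N]

1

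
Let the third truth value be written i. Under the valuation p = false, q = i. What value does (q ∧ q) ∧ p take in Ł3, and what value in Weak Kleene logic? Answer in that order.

In Ł3: q ∧ q = i ∧ i = i
(q ∧ q) ∧ p = i ∧ false = false
In Weak Kleene logic: q ∧ q = i ∧ i = i
(q ∧ q) ∧ p = i ∧ false = i
They differ because Ł3 and Weak Kleene logic treat i differently under the binary connectives.

false; i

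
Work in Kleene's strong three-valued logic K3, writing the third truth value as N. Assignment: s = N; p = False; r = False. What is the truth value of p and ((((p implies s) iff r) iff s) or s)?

p implies s = False implies N = True
(p implies s) iff r = True iff False = False
((p implies s) iff r) iff s = False iff N = N
(((p implies s) iff r) iff s) or s = N or N = N
p and ((((p implies s) iff r) iff s) or s) = False and N = False

False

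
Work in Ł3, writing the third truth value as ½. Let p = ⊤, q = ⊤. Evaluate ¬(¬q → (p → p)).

¬q = ¬⊤ = ⊥
p → p = ⊤ → ⊤ = ⊤
¬q → (p → p) = ⊥ → ⊤ = ⊤
¬(¬q → (p → p)) = ¬⊤ = ⊥

⊥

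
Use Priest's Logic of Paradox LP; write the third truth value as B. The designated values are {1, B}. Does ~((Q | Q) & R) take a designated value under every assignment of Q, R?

Countermodel: Q=1, R=1 gives 0, which is not designated.

No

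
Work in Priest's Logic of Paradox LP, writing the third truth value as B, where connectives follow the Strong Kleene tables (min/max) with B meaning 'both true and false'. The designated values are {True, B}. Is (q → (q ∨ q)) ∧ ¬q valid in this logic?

Countermodel: q=True gives False, which is not designated.

No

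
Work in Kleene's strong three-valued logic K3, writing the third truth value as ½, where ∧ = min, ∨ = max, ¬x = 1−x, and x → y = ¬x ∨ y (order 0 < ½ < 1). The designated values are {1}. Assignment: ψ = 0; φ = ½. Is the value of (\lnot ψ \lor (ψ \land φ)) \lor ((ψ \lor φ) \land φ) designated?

\lnot ψ = \lnot 0 = 1
ψ \land φ = 0 \land ½ = 0
\lnot ψ \lor (ψ \land φ) = 1 \lor 0 = 1
ψ \lor φ = 0 \lor ½ = ½
(ψ \lor φ) \land φ = ½ \land ½ = ½
(\lnot ψ \lor (ψ \land φ)) \lor ((ψ \lor φ) \land φ) = 1 \lor ½ = 1
1 ∈ {1}.

Yes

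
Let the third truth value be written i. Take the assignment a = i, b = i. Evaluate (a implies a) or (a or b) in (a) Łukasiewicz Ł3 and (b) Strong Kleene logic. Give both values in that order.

⊤; i

In Łukasiewicz Ł3: a implies a = i implies i = ⊤
a or b = i or i = i
(a implies a) or (a or b) = ⊤ or i = ⊤
In Strong Kleene logic: a implies a = i implies i = i  [not i or i]
a or b = i or i = i
(a implies a) or (a or b) = i or i = i
They differ because Łukasiewicz Ł3 and Strong Kleene logic treat i differently under implication.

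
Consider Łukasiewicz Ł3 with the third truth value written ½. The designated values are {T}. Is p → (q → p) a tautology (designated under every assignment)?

Yes

Every assignment of p, q over {T, ½, F} gives a value in {T}.
In particular, with p=½, q=½: p → (q → p) = T.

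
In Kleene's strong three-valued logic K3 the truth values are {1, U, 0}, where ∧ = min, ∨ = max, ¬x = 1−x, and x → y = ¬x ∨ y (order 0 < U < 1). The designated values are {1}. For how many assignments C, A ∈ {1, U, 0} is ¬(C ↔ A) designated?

Designated under: (C=1, A=0); (C=0, A=1).

2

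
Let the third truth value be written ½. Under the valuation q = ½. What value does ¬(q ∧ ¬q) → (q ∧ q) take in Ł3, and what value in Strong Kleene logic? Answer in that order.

1; ½

In Ł3: ¬q = ¬½ = ½
q ∧ ¬q = ½ ∧ ½ = ½
¬(q ∧ ¬q) = ¬½ = ½
q ∧ q = ½ ∧ ½ = ½
¬(q ∧ ¬q) → (q ∧ q) = ½ → ½ = 1
In Strong Kleene logic: ¬q = ¬½ = ½
q ∧ ¬q = ½ ∧ ½ = ½
¬(q ∧ ¬q) = ¬½ = ½
q ∧ q = ½ ∧ ½ = ½
¬(q ∧ ¬q) → (q ∧ q) = ½ → ½ = ½  [¬½ ∨ ½]
They differ because Ł3 and Strong Kleene logic treat ½ differently under implication.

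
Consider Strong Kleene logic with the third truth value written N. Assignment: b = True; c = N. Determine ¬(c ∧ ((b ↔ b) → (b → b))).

b ↔ b = True ↔ True = True
b → b = True → True = True
(b ↔ b) → (b → b) = True → True = True
c ∧ ((b ↔ b) → (b → b)) = N ∧ True = N
¬(c ∧ ((b ↔ b) → (b → b))) = ¬N = N

N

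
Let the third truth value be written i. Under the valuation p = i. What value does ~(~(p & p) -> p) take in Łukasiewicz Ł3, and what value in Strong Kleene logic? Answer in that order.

In Łukasiewicz Ł3: p & p = i & i = i
~(p & p) = ~i = i
~(p & p) -> p = i -> i = true
~(~(p & p) -> p) = ~true = false
In Strong Kleene logic: p & p = i & i = i
~(p & p) = ~i = i
~(p & p) -> p = i -> i = i  [~i | i]
~(~(p & p) -> p) = ~i = i
They differ because Łukasiewicz Ł3 and Strong Kleene logic treat i differently under implication.

false; i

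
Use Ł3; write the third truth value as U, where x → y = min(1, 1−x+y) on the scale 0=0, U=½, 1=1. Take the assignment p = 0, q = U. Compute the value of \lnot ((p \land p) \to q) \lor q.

U

p \land p = 0 \land 0 = 0
(p \land p) \to q = 0 \to U = 1  [min(1, 1−0+½)]
\lnot ((p \land p) \to q) = \lnot 1 = 0
\lnot ((p \land p) \to q) \lor q = 0 \lor U = U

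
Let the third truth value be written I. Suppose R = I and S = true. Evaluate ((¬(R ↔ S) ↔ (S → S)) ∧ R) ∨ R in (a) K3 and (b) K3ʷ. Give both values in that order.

I; I

In K3: R ↔ S = I ↔ true = I
¬(R ↔ S) = ¬I = I
S → S = true → true = true
¬(R ↔ S) ↔ (S → S) = I ↔ true = I
(¬(R ↔ S) ↔ (S → S)) ∧ R = I ∧ I = I
((¬(R ↔ S) ↔ (S → S)) ∧ R) ∨ R = I ∨ I = I
In K3ʷ: R ↔ S = I ↔ true = I
¬(R ↔ S) = ¬I = I
S → S = true → true = true
¬(R ↔ S) ↔ (S → S) = I ↔ true = I
(¬(R ↔ S) ↔ (S → S)) ∧ R = I ∧ I = I
((¬(R ↔ S) ↔ (S → S)) ∧ R) ∨ R = I ∨ I = I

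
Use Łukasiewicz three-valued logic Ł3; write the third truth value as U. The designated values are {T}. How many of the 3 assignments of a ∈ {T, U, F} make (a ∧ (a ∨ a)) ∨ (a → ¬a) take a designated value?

3

a=T: T ✓
a=U: T ✓
a=F: T ✓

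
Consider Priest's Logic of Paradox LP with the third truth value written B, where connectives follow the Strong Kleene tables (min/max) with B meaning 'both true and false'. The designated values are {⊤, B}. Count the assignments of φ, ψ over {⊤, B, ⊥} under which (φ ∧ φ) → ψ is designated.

Of the 9 assignments, 8 give a value in {⊤, B}.

8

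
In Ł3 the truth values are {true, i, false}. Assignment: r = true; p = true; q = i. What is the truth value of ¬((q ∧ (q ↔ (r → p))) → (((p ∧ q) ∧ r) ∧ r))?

r → p = true → true = true
q ↔ (r → p) = i ↔ true = i
q ∧ (q ↔ (r → p)) = i ∧ i = i
p ∧ q = true ∧ i = i
(p ∧ q) ∧ r = i ∧ true = i
((p ∧ q) ∧ r) ∧ r = i ∧ true = i
(q ∧ (q ↔ (r → p))) → (((p ∧ q) ∧ r) ∧ r) = i → i = true
¬((q ∧ (q ↔ (r → p))) → (((p ∧ q) ∧ r) ∧ r)) = ¬true = false

false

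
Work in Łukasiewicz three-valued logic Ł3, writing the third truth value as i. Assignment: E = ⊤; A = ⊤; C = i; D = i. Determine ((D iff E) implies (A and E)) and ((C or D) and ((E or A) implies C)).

i

D iff E = i iff ⊤ = i  [1 − |½−1|]
A and E = ⊤ and ⊤ = ⊤
(D iff E) implies (A and E) = i implies ⊤ = ⊤
C or D = i or i = i
E or A = ⊤ or ⊤ = ⊤
(E or A) implies C = ⊤ implies i = i
(C or D) and ((E or A) implies C) = i and i = i
((D iff E) implies (A and E)) and ((C or D) and ((E or A) implies C)) = ⊤ and i = i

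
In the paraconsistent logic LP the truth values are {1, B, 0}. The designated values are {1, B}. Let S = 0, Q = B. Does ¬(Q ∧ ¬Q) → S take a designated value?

¬Q = ¬B = B
Q ∧ ¬Q = B ∧ B = B
¬(Q ∧ ¬Q) = ¬B = B
¬(Q ∧ ¬Q) → S = B → 0 = B  [¬B ∨ 0]
B ∈ {1, B}.

Yes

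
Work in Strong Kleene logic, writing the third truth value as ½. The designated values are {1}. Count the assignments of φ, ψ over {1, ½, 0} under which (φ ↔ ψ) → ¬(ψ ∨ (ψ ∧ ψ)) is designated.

4

Designated under: (φ=1, ψ=0); (φ=½, ψ=0); (φ=0, ψ=1); (φ=0, ψ=0).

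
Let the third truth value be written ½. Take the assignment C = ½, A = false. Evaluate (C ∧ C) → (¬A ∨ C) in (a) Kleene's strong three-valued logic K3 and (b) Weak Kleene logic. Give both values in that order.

In Kleene's strong three-valued logic K3: C ∧ C = ½ ∧ ½ = ½
¬A = ¬false = true
¬A ∨ C = true ∨ ½ = true
(C ∧ C) → (¬A ∨ C) = ½ → true = true  [¬½ ∨ true]
In Weak Kleene logic: C ∧ C = ½ ∧ ½ = ½
¬A = ¬false = true
¬A ∨ C = true ∨ ½ = ½
(C ∧ C) → (¬A ∨ C) = ½ → ½ = ½  [any arg is the third value ⇒ result is the third value]
They differ because Kleene's strong three-valued logic K3 and Weak Kleene logic treat ½ differently under the binary connectives.

true; ½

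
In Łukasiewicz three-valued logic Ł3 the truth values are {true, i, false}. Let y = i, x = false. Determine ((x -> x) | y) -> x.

x -> x = false -> false = true
(x -> x) | y = true | i = true
((x -> x) | y) -> x = true -> false = false

false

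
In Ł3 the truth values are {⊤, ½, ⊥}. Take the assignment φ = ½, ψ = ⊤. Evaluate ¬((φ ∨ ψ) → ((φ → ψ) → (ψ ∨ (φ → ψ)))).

⊥

φ ∨ ψ = ½ ∨ ⊤ = ⊤
φ → ψ = ½ → ⊤ = ⊤  [min(1, 1−½+1)]
φ → ψ = ½ → ⊤ = ⊤
ψ ∨ (φ → ψ) = ⊤ ∨ ⊤ = ⊤
(φ → ψ) → (ψ ∨ (φ → ψ)) = ⊤ → ⊤ = ⊤
(φ ∨ ψ) → ((φ → ψ) → (ψ ∨ (φ → ψ))) = ⊤ → ⊤ = ⊤
¬((φ ∨ ψ) → ((φ → ψ) → (ψ ∨ (φ → ψ)))) = ¬⊤ = ⊥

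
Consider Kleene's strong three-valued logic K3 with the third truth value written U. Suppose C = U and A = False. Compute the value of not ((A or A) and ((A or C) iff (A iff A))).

A or A = False or False = False
A or C = False or U = U
A iff A = False iff False = True
(A or C) iff (A iff A) = U iff True = U
(A or A) and ((A or C) iff (A iff A)) = False and U = False
not ((A or A) and ((A or C) iff (A iff A))) = not False = True

True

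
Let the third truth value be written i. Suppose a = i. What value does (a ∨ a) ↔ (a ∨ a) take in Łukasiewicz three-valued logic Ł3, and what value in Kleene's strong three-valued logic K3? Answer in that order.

In Łukasiewicz three-valued logic Ł3: a ∨ a = i ∨ i = i
a ∨ a = i ∨ i = i
(a ∨ a) ↔ (a ∨ a) = i ↔ i = True  [1 − |½−½|]
In Kleene's strong three-valued logic K3: a ∨ a = i ∨ i = i
a ∨ a = i ∨ i = i
(a ∨ a) ↔ (a ∨ a) = i ↔ i = i
They differ because Łukasiewicz three-valued logic Ł3 and Kleene's strong three-valued logic K3 treat i differently under implication.

True; i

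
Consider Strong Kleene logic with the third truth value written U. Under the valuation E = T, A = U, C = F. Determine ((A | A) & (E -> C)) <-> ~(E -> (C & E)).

A | A = U | U = U
E -> C = T -> F = F
(A | A) & (E -> C) = U & F = F
C & E = F & T = F
E -> (C & E) = T -> F = F
~(E -> (C & E)) = ~F = T
((A | A) & (E -> C)) <-> ~(E -> (C & E)) = F <-> T = F

F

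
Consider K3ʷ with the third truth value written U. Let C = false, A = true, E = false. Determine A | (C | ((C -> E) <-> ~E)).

C -> E = false -> false = true
~E = ~false = true
(C -> E) <-> ~E = true <-> true = true
C | ((C -> E) <-> ~E) = false | true = true
A | (C | ((C -> E) <-> ~E)) = true | true = true

true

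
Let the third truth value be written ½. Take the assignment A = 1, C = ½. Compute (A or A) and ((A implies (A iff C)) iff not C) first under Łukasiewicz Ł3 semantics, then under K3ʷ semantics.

In Łukasiewicz Ł3: A or A = 1 or 1 = 1
A iff C = 1 iff ½ = ½  [1 − |1−½|]
A implies (A iff C) = 1 implies ½ = ½
not C = not ½ = ½
(A implies (A iff C)) iff not C = ½ iff ½ = 1
(A or A) and ((A implies (A iff C)) iff not C) = 1 and 1 = 1
In K3ʷ: A or A = 1 or 1 = 1
A iff C = 1 iff ½ = ½
A implies (A iff C) = 1 implies ½ = ½  [any arg is the third value ⇒ result is the third value]
not C = not ½ = ½
(A implies (A iff C)) iff not C = ½ iff ½ = ½
(A or A) and ((A implies (A iff C)) iff not C) = 1 and ½ = ½
They differ because Łukasiewicz Ł3 and K3ʷ treat ½ differently under the binary connectives.

1; ½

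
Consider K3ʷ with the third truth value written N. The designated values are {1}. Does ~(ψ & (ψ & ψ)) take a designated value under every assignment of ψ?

No

Countermodel: ψ=1 gives 0, which is not designated.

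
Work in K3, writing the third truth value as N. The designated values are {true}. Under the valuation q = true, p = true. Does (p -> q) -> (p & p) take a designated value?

Yes

p -> q = true -> true = true
p & p = true & true = true
(p -> q) -> (p & p) = true -> true = true
true ∈ {true}.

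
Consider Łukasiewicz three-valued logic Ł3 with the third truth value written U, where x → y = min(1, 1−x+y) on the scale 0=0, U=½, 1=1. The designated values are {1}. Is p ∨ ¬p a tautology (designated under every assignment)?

Countermodel: p=U gives U, which is not designated.

No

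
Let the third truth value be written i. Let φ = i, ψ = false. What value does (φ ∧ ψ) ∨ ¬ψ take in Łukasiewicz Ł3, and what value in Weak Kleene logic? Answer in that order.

true; i

In Łukasiewicz Ł3: φ ∧ ψ = i ∧ false = false
¬ψ = ¬false = true
(φ ∧ ψ) ∨ ¬ψ = false ∨ true = true
In Weak Kleene logic: φ ∧ ψ = i ∧ false = i
¬ψ = ¬false = true
(φ ∧ ψ) ∨ ¬ψ = i ∨ true = i
They differ because Łukasiewicz Ł3 and Weak Kleene logic treat i differently under the binary connectives.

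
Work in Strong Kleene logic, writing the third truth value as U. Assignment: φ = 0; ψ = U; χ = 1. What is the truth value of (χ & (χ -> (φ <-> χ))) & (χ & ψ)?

0

φ <-> χ = 0 <-> 1 = 0
χ -> (φ <-> χ) = 1 -> 0 = 0
χ & (χ -> (φ <-> χ)) = 1 & 0 = 0
χ & ψ = 1 & U = U
(χ & (χ -> (φ <-> χ))) & (χ & ψ) = 0 & U = 0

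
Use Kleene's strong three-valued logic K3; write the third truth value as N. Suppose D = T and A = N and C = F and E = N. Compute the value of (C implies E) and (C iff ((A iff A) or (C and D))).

N

C implies E = F implies N = T  [not F or N]
A iff A = N iff N = N
C and D = F and T = F
(A iff A) or (C and D) = N or F = N
C iff ((A iff A) or (C and D)) = F iff N = N
(C implies E) and (C iff ((A iff A) or (C and D))) = T and N = N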